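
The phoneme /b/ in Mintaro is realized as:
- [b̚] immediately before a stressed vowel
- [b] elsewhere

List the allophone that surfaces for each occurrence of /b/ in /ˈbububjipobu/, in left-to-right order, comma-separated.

[b̚], [b], [b], [b]

Occurrence 1 (position 1): immediately before a stressed vowel → [b̚].
Occurrence 2 (position 3): no conditioning environment matches → elsewhere allophone [b].
Occurrence 3 (position 5): no conditioning environment matches → elsewhere allophone [b].
Occurrence 4 (position 10): no conditioning environment matches → elsewhere allophone [b].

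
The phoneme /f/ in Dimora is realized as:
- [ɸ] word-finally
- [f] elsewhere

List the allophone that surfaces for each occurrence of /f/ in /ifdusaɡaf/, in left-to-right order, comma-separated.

Occurrence 1 (position 2): no conditioning environment matches → elsewhere allophone [f].
Occurrence 2 (position 9): word-finally → [ɸ].

[f], [ɸ]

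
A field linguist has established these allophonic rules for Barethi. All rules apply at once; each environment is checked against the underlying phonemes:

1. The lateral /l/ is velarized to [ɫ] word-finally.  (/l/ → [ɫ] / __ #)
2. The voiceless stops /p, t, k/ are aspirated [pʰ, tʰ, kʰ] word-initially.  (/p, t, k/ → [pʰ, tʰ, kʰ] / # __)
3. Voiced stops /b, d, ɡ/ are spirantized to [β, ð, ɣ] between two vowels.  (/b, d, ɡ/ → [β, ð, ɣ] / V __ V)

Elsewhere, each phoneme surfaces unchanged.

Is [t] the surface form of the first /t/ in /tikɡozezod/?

/t/ meets the environment for rule 2 (word-initially) → [tʰ].
The actual realization is [tʰ], not [t].

No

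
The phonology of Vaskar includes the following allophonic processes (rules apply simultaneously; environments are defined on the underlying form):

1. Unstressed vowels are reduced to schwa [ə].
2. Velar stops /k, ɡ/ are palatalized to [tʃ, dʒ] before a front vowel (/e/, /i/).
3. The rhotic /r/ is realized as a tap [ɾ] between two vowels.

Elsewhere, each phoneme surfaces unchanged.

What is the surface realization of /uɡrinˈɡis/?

Rule 1 applies to /u/ (word-initial: in an unstressed syllable) → [ə].
/ɡ/ (between /u/ and /r/): rule 2 targets it, but not before a front vowel → unchanged [ɡ].
/r/ (between /ɡ/ and /i/) fails the environment for rule 3, so it stays [r].
/i/ meets the environment for rule 1 (in an unstressed syllable) → [ə].
/n/ (between /i/ and /ɡ/) is unaffected → [n].
Rule 2 applies to /ɡ/ (between /n/ and /i/: before a front vowel) → [dʒ].
/i/ (between /ɡ/ and /s/) is in the target of rule 1 but the environment (in an unstressed syllable) is not met → [i].
/s/ (word-final) is unaffected → [s].

[əɡrənˈdʒis]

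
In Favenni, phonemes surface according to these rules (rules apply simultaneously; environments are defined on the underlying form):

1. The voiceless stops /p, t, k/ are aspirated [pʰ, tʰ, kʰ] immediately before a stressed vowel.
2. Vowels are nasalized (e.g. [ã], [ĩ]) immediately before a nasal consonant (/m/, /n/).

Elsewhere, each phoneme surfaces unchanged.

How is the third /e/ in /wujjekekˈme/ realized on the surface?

[e]

/e/ (word-final): rule 2 targets it, but not before a nasal consonant → unchanged [e].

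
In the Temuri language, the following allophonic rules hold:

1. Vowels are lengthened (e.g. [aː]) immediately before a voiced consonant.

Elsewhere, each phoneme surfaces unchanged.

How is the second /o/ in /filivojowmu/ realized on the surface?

/o/ (between /j/ and /w/): before a voiced consonant, so rule 1 applies → [oː].

[oː]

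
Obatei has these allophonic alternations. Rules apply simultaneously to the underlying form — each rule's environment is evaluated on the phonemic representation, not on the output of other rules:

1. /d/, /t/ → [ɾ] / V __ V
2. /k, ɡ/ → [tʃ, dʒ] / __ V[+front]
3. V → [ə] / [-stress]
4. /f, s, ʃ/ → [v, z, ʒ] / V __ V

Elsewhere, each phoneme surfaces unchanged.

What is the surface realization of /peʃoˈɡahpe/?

/p/ (word-initial): no rule targets it → [p].
/e/ (between /p/ and /ʃ/): in an unstressed syllable, so rule 3 applies → [ə].
/ʃ/ meets the environment for rule 4 (between two vowels) → [ʒ].
/o/ (between /ʃ/ and /ɡ/): in an unstressed syllable, so rule 3 applies → [ə].
/ɡ/ — between /o/ and /a/; rule 2 does not apply here → [ɡ].
/a/ (between /ɡ/ and /h/): rule 3 targets it, but not in an unstressed syllable → unchanged [a].
/h/ — not in any rule's target class → [h].
/p/ stays [p].
/e/ meets the environment for rule 3 (in an unstressed syllable) → [ə].

[pəʒəˈɡahpə]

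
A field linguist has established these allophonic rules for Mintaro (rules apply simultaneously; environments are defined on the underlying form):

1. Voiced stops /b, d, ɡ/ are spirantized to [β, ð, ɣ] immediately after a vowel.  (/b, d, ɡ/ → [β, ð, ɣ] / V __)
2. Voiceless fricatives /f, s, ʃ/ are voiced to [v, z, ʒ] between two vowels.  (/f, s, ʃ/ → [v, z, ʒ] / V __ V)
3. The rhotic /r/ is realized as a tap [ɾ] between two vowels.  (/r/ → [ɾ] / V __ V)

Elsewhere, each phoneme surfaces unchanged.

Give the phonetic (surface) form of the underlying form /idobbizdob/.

/d/ — between /i/ and /o/, immediately after a vowel — surfaces as [ð] (rule 1).
/b/ — between /o/ and /b/, immediately after a vowel — surfaces as [β] (rule 1).
/b/ — between /b/ and /i/; rule 1 does not apply here → [b].
/d/ (between /z/ and /o/) is in the target of rule 1 but the environment (immediately after a vowel) is not met → [d].
/b/ (word-final) occurs immediately after a vowel → [β] by rule 1.

[iðoβbizdoβ]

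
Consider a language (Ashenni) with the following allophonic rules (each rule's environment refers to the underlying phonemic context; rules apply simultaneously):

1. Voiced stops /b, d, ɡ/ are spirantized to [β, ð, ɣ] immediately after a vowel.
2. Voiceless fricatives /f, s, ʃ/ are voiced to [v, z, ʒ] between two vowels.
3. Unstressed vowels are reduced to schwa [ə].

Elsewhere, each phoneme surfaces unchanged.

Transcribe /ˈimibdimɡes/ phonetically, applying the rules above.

[ˈiməβdəmɡəs]

/i/ — word-initial; rule 3 does not apply here → [i].
/m/ (between /i/ and /i/): no rule targets it → [m].
Rule 3 applies to /i/ (between /m/ and /b/: in an unstressed syllable) → [ə].
/b/ meets the environment for rule 1 (immediately after a vowel) → [β].
/d/ (between /b/ and /i/) is in the target of rule 1 but the environment (immediately after a vowel) is not met → [d].
/i/ meets the environment for rule 3 (in an unstressed syllable) → [ə].
/m/ stays [m].
/ɡ/ (between /m/ and /e/) is in the target of rule 1 but the environment (immediately after a vowel) is not met → [ɡ].
/e/ meets the environment for rule 3 (in an unstressed syllable) → [ə].
/s/ — word-final; rule 2 does not apply here → [s].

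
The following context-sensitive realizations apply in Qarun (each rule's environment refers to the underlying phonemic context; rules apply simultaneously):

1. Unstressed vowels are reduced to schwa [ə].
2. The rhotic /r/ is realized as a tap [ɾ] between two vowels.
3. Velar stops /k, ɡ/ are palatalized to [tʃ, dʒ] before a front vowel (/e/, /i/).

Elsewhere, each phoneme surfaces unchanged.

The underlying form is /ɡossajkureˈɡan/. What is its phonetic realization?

[ɡəssəjkəɾəˈɡan]

/ɡ/ (word-initial) is in the target of rule 3 but the environment (before a front vowel) is not met → [ɡ].
Rule 1 applies to /o/ (between /ɡ/ and /s/: in an unstressed syllable) → [ə].
/a/ (between /s/ and /j/) occurs in an unstressed syllable → [ə] by rule 1.
/k/ (between /j/ and /u/): rule 3 targets it, but not before a front vowel → unchanged [k].
/u/ — between /k/ and /r/, in an unstressed syllable — surfaces as [ə] (rule 1).
/r/ — between /u/ and /e/, between two vowels — surfaces as [ɾ] (rule 2).
/e/ meets the environment for rule 1 (in an unstressed syllable) → [ə].
/ɡ/ (between /e/ and /a/): rule 3 targets it, but not before a front vowel → unchanged [ɡ].
/a/ (between /ɡ/ and /n/) is in the target of rule 1 but the environment (in an unstressed syllable) is not met → [a].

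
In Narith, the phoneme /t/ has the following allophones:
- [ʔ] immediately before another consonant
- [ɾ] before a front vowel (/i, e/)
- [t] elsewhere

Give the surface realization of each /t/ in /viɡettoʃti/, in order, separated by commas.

Occurrence 1 (position 5): immediately before another consonant → [ʔ].
Occurrence 2 (position 6): no conditioning environment matches → elsewhere allophone [t].
Occurrence 3 (position 9): before a front vowel (/i, e/) → [ɾ].

[ʔ], [t], [ɾ]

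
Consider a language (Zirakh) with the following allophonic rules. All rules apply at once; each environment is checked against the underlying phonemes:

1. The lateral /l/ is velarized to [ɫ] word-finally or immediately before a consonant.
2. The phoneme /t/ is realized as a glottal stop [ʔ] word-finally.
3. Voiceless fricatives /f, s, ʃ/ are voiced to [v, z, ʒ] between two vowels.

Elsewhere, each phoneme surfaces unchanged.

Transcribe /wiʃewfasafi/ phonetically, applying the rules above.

[wiʒewfazavi]

/ʃ/ (between /i/ and /e/) occurs between two vowels → [ʒ] by rule 3.
/f/ (between /w/ and /a/) is in the target of rule 3 but the environment (between two vowels) is not met → [f].
/s/ (between /a/ and /a/): between two vowels, so rule 3 applies → [z].
/f/ meets the environment for rule 3 (between two vowels) → [v].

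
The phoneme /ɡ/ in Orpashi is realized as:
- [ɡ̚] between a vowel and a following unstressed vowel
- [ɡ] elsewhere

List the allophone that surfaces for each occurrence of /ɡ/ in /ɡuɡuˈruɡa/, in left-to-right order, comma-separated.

[ɡ], [ɡ̚], [ɡ̚]

Occurrence 1 (position 1): no conditioning environment matches → elsewhere allophone [ɡ].
Occurrence 2 (position 3): between a vowel and a following unstressed vowel → [ɡ̚].
Occurrence 3 (position 7): between a vowel and a following unstressed vowel → [ɡ̚].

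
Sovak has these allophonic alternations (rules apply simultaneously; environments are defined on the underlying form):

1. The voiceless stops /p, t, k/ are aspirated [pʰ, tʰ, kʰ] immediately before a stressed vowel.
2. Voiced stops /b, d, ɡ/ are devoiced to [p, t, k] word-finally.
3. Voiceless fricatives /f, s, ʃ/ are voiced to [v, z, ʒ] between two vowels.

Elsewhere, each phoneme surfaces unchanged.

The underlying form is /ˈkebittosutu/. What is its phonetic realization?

/k/ — word-initial, immediately before a stressed vowel — surfaces as [kʰ] (rule 1).
/e/ (between /k/ and /b/): no rule targets it → [e].
/b/ (between /e/ and /i/) is in the target of rule 2 but the environment (word-finally) is not met → [b].
/i/ (between /b/ and /t/): no rule targets it → [i].
/t/ (between /i/ and /t/) is in the target of rule 1 but the environment (immediately before a stressed vowel) is not met → [t].
/t/ — between /t/ and /o/; rule 1 does not apply here → [t].
/o/ — not in any rule's target class → [o].
/s/ meets the environment for rule 3 (between two vowels) → [z].
/u/ (between /s/ and /t/) is unaffected → [u].
/t/ (between /u/ and /u/): rule 1 targets it, but not immediately before a stressed vowel → unchanged [t].
/u/ (word-final) is unaffected → [u].

[ˈkʰebittozutu]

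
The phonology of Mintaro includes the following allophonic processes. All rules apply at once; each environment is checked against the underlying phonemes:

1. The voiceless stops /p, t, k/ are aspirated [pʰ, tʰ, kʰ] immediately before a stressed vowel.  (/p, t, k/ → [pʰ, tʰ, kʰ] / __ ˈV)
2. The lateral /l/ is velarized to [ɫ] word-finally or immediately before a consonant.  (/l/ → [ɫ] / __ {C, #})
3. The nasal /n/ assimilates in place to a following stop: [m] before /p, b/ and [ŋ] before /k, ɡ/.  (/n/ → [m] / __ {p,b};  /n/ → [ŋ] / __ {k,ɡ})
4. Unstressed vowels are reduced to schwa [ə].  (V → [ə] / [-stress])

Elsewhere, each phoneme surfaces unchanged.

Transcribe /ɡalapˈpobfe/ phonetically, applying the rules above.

/a/ (between /ɡ/ and /l/): in an unstressed syllable, so rule 4 applies → [ə].
/l/ (between /a/ and /a/) is in the target of rule 2 but the environment (word-finally or immediately before a consonant) is not met → [l].
Rule 4 applies to /a/ (between /l/ and /p/: in an unstressed syllable) → [ə].
/p/ (between /a/ and /p/): rule 1 targets it, but not immediately before a stressed vowel → unchanged [p].
/p/ meets the environment for rule 1 (immediately before a stressed vowel) → [pʰ].
/o/ — between /p/ and /b/; rule 4 does not apply here → [o].
/e/ — word-final, in an unstressed syllable — surfaces as [ə] (rule 4).

[ɡələpˈpʰobfə]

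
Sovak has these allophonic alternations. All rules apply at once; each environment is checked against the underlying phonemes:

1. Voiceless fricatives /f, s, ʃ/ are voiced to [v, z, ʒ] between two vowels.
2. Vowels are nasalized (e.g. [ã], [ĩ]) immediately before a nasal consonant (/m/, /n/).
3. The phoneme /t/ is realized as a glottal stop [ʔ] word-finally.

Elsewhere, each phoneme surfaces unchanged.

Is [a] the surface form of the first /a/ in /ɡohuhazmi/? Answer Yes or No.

/a/ (between /h/ and /z/): rule 2 targets it, but not before a nasal consonant → unchanged [a].
The actual realization is [a], which matches [a].

Yes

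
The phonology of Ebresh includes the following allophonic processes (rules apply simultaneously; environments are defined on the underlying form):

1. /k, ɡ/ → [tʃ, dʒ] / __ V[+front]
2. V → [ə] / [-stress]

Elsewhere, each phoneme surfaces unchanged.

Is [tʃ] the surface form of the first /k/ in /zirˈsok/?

/k/ (word-final): rule 1 targets it, but not before a front vowel → unchanged [k].
The actual realization is [k], not [tʃ].

No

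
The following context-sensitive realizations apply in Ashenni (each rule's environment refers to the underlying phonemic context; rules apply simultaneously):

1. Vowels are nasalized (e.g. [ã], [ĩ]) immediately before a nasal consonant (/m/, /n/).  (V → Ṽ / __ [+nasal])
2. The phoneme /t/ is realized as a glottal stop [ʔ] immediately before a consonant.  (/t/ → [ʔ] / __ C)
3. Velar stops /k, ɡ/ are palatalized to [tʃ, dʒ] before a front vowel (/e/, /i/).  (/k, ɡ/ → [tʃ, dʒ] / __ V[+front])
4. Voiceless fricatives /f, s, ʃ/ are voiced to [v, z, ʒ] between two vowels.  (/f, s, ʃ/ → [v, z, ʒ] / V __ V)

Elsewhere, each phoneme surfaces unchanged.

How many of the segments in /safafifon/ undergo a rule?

Segments that undergo a rule: /f/ → [v] (rule 4); /f/ → [v] (rule 4); /f/ → [v] (rule 4); /o/ → [õ] (rule 1).
All other segments surface unchanged.

4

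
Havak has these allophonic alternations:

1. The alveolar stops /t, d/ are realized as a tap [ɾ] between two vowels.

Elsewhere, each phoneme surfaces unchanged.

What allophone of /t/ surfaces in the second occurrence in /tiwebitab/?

/t/ meets the environment for rule 1 (between two vowels) → [ɾ].

[ɾ]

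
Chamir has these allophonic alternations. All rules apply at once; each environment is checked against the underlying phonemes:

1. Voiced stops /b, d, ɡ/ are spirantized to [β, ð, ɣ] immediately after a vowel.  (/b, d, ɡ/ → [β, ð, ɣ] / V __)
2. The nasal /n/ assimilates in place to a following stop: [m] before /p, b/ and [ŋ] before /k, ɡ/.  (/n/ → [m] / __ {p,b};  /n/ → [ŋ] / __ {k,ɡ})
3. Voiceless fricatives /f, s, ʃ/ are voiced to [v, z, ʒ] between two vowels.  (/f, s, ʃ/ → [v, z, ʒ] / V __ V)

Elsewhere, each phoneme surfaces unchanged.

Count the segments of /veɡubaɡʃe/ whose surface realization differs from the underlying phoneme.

3

Segments that undergo a rule: /ɡ/ → [ɣ] (rule 1); /b/ → [β] (rule 1); /ɡ/ → [ɣ] (rule 1).
All other segments surface unchanged.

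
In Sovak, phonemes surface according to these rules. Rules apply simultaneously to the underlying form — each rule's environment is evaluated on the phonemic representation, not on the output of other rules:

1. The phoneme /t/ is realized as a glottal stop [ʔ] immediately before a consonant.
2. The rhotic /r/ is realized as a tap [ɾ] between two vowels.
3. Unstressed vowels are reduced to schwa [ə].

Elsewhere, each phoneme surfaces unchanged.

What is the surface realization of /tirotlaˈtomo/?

/t/ (word-initial) is in the target of rule 1 but the environment (immediately before a consonant) is not met → [t].
/i/ (between /t/ and /r/): in an unstressed syllable, so rule 3 applies → [ə].
/r/ (between /i/ and /o/) occurs between two vowels → [ɾ] by rule 2.
/o/ meets the environment for rule 3 (in an unstressed syllable) → [ə].
/t/ (between /o/ and /l/) occurs immediately before a consonant → [ʔ] by rule 1.
/l/ (between /t/ and /a/): no rule targets it → [l].
Rule 3 applies to /a/ (between /l/ and /t/: in an unstressed syllable) → [ə].
/t/ (between /a/ and /o/) is in the target of rule 1 but the environment (immediately before a consonant) is not met → [t].
/o/ — between /t/ and /m/; rule 3 does not apply here → [o].
/m/ (between /o/ and /o/) is unaffected → [m].
Rule 3 applies to /o/ (word-final: in an unstressed syllable) → [ə].

[təɾəʔləˈtomə]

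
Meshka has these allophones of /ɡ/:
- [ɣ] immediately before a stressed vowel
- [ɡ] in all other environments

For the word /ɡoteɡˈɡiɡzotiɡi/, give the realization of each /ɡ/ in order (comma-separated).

Occurrence 1 (position 1): no conditioning environment matches → elsewhere allophone [ɡ].
Occurrence 2 (position 5): no conditioning environment matches → elsewhere allophone [ɡ].
Occurrence 3 (position 6): immediately before a stressed vowel → [ɣ].
Occurrence 4 (position 8): no conditioning environment matches → elsewhere allophone [ɡ].
Occurrence 5 (position 13): no conditioning environment matches → elsewhere allophone [ɡ].

[ɡ], [ɡ], [ɣ], [ɡ], [ɡ]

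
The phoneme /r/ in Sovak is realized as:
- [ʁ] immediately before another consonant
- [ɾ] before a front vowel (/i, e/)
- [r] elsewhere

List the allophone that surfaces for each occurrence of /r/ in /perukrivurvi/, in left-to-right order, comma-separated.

[r], [ɾ], [ʁ]

Occurrence 1 (position 3): no conditioning environment matches → elsewhere allophone [r].
Occurrence 2 (position 6): before a front vowel (/i, e/) → [ɾ].
Occurrence 3 (position 10): immediately before another consonant → [ʁ].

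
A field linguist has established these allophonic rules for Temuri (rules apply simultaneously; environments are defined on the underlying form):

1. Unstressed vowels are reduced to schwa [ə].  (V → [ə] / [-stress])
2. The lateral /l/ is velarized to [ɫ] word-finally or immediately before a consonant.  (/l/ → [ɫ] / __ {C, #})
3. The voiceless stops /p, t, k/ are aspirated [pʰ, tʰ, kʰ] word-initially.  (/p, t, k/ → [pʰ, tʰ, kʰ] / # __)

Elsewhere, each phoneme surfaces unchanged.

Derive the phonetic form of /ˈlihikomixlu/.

[ˈlihəkəməxlə]

/l/ (word-initial) is in the target of rule 2 but the environment (word-finally or immediately before a consonant) is not met → [l].
/i/ (between /l/ and /h/): rule 1 targets it, but not in an unstressed syllable → unchanged [i].
/i/ — between /h/ and /k/, in an unstressed syllable — surfaces as [ə] (rule 1).
/k/ (between /i/ and /o/): rule 3 targets it, but not word-initially → unchanged [k].
Rule 1 applies to /o/ (between /k/ and /m/: in an unstressed syllable) → [ə].
/i/ — between /m/ and /x/, in an unstressed syllable — surfaces as [ə] (rule 1).
/l/ (between /x/ and /u/) is in the target of rule 2 but the environment (word-finally or immediately before a consonant) is not met → [l].
/u/ meets the environment for rule 1 (in an unstressed syllable) → [ə].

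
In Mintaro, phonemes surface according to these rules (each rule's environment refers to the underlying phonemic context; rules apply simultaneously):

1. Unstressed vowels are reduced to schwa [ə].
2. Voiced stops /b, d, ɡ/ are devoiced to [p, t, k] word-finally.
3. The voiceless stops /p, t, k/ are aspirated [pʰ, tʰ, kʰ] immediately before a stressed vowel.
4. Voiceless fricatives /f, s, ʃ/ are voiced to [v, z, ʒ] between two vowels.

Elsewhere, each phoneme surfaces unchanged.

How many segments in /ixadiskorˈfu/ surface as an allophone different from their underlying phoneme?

Segments that undergo a rule: /i/ → [ə] (rule 1); /a/ → [ə] (rule 1); /i/ → [ə] (rule 1); /o/ → [ə] (rule 1).
All other segments surface unchanged.

4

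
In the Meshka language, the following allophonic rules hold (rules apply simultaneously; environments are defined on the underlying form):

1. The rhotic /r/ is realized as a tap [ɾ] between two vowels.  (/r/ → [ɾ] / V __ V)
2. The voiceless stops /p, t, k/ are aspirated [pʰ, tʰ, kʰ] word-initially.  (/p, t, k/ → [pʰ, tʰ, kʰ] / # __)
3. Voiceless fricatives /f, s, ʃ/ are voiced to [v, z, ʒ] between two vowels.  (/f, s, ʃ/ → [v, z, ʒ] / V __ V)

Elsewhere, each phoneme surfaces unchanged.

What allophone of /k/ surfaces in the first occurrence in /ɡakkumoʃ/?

[k]

/k/ — between /a/ and /k/; rule 2 does not apply here → [k].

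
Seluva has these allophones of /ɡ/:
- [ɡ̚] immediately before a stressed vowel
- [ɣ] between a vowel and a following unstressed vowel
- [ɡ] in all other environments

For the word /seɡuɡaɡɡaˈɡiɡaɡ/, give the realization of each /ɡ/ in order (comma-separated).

[ɣ], [ɣ], [ɡ], [ɡ], [ɡ̚], [ɣ], [ɡ]

Occurrence 1 (position 3): between a vowel and a following unstressed vowel → [ɣ].
Occurrence 2 (position 5): between a vowel and a following unstressed vowel → [ɣ].
Occurrence 3 (position 7): no conditioning environment matches → elsewhere allophone [ɡ].
Occurrence 4 (position 8): no conditioning environment matches → elsewhere allophone [ɡ].
Occurrence 5 (position 10): immediately before a stressed vowel → [ɡ̚].
Occurrence 6 (position 12): between a vowel and a following unstressed vowel → [ɣ].
Occurrence 7 (position 14): no conditioning environment matches → elsewhere allophone [ɡ].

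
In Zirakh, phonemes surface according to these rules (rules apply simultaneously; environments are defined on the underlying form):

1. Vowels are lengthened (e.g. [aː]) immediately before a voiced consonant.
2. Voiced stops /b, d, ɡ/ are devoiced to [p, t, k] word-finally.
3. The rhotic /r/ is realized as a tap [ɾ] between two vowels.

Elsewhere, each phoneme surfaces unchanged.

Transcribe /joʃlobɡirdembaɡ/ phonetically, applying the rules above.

/j/ stays [j].
/o/ — between /j/ and /ʃ/; rule 1 does not apply here → [o].
/ʃ/ (between /o/ and /l/) is unaffected → [ʃ].
/l/ — not in any rule's target class → [l].
/o/ (between /l/ and /b/): before a voiced consonant, so rule 1 applies → [oː].
/b/ (between /o/ and /ɡ/) fails the environment for rule 2, so it stays [b].
/ɡ/ (between /b/ and /i/) fails the environment for rule 2, so it stays [ɡ].
/i/ meets the environment for rule 1 (before a voiced consonant) → [iː].
/r/ (between /i/ and /d/): rule 3 targets it, but not between two vowels → unchanged [r].
/d/ (between /r/ and /e/) fails the environment for rule 2, so it stays [d].
/e/ — between /d/ and /m/, before a voiced consonant — surfaces as [eː] (rule 1).
/m/ — not in any rule's target class → [m].
/b/ (between /m/ and /a/) fails the environment for rule 2, so it stays [b].
/a/ meets the environment for rule 1 (before a voiced consonant) → [aː].
/ɡ/ (word-final) occurs word-finally → [k] by rule 2.

[joʃloːbɡiːrdeːmbaːk]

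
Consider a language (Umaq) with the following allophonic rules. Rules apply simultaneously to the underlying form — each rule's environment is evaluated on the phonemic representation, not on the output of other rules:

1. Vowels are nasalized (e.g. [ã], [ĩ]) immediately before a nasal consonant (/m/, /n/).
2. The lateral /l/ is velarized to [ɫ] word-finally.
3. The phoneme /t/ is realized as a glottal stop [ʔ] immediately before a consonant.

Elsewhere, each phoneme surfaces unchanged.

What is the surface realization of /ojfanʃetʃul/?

/o/ (word-initial) is in the target of rule 1 but the environment (before a nasal consonant) is not met → [o].
/j/ — not in any rule's target class → [j].
/f/ — not in any rule's target class → [f].
Rule 1 applies to /a/ (between /f/ and /n/: before a nasal consonant) → [ã].
/n/ (between /a/ and /ʃ/): no rule targets it → [n].
/ʃ/ — not in any rule's target class → [ʃ].
/e/ (between /ʃ/ and /t/) is in the target of rule 1 but the environment (before a nasal consonant) is not met → [e].
/t/ (between /e/ and /ʃ/): immediately before a consonant, so rule 3 applies → [ʔ].
/ʃ/ stays [ʃ].
/u/ (between /ʃ/ and /l/) is in the target of rule 1 but the environment (before a nasal consonant) is not met → [u].
/l/ meets the environment for rule 2 (word-finally) → [ɫ].

[ojfãnʃeʔʃuɫ]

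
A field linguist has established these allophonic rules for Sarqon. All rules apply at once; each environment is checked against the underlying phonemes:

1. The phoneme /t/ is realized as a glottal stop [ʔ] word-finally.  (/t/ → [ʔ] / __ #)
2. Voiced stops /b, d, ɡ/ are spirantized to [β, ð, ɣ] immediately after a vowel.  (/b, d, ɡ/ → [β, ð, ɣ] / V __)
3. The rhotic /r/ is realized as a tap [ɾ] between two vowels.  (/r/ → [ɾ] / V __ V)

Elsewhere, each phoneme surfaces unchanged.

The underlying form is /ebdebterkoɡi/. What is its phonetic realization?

[eβdeβterkoɣi]

/e/ (word-initial): no rule targets it → [e].
Rule 2 applies to /b/ (between /e/ and /d/: immediately after a vowel) → [β].
/d/ (between /b/ and /e/): rule 2 targets it, but not immediately after a vowel → unchanged [d].
/e/ (between /d/ and /b/): no rule targets it → [e].
/b/ (between /e/ and /t/): immediately after a vowel, so rule 2 applies → [β].
/t/ — between /b/ and /e/; rule 1 does not apply here → [t].
/e/ (between /t/ and /r/): no rule targets it → [e].
/r/ (between /e/ and /k/): rule 3 targets it, but not between two vowels → unchanged [r].
/k/ — not in any rule's target class → [k].
/o/ stays [o].
Rule 2 applies to /ɡ/ (between /o/ and /i/: immediately after a vowel) → [ɣ].
/i/ stays [i].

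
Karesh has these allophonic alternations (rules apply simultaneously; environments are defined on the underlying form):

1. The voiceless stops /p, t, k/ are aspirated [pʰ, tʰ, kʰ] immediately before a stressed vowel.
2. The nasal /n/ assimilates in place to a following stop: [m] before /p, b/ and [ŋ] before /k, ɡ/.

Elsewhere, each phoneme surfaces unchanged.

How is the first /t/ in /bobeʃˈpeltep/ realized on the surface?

[t]

/t/ (between /l/ and /e/): rule 1 targets it, but not immediately before a stressed vowel → unchanged [t].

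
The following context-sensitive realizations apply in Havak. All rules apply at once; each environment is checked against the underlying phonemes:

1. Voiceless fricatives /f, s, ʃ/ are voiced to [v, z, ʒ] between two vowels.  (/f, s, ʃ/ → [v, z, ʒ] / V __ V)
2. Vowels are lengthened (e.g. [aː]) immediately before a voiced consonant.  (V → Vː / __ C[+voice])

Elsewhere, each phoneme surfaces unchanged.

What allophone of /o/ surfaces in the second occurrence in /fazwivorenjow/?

[oː]

Rule 2 applies to /o/ (between /j/ and /w/: before a voiced consonant) → [oː].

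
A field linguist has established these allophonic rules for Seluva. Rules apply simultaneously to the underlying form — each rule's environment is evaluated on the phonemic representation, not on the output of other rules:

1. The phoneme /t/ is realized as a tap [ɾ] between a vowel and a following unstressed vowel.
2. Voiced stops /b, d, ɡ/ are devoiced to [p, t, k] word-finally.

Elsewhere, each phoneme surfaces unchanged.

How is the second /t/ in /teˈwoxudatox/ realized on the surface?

/t/ meets the environment for rule 1 (between a vowel and a following unstressed vowel) → [ɾ].

[ɾ]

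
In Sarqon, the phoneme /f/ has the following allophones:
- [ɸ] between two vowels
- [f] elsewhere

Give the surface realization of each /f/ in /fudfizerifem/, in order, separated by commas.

[f], [f], [ɸ]

Occurrence 1 (position 1): no conditioning environment matches → elsewhere allophone [f].
Occurrence 2 (position 4): no conditioning environment matches → elsewhere allophone [f].
Occurrence 3 (position 10): between two vowels → [ɸ].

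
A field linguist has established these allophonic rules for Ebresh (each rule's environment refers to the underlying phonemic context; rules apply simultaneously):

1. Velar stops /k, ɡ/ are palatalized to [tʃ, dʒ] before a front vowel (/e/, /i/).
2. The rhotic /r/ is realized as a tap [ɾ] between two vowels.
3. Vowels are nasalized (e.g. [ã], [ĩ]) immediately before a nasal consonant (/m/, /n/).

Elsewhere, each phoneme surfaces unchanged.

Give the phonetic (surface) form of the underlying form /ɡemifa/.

[dʒẽmifa]

/ɡ/ meets the environment for rule 1 (before a front vowel) → [dʒ].
/e/ (between /ɡ/ and /m/) occurs before a nasal consonant → [ẽ] by rule 3.
/m/ — not in any rule's target class → [m].
/i/ (between /m/ and /f/) fails the environment for rule 3, so it stays [i].
/f/ (between /i/ and /a/) is unaffected → [f].
/a/ (word-final): rule 3 targets it, but not before a nasal consonant → unchanged [a].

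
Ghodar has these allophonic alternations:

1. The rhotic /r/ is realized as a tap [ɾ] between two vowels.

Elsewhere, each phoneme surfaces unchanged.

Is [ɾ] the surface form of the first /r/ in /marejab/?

/r/ — between /a/ and /e/, between two vowels — surfaces as [ɾ] (rule 1).
The actual realization is [ɾ], which matches [ɾ].

Yes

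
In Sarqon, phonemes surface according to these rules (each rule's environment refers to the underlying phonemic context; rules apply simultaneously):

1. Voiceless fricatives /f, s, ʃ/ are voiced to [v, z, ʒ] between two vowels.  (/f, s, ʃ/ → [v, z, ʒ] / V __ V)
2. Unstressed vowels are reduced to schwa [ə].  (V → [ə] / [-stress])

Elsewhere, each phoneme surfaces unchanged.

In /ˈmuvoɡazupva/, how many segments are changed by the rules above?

4

Segments that undergo a rule: /o/ → [ə] (rule 2); /a/ → [ə] (rule 2); /u/ → [ə] (rule 2); /a/ → [ə] (rule 2).
All other segments surface unchanged.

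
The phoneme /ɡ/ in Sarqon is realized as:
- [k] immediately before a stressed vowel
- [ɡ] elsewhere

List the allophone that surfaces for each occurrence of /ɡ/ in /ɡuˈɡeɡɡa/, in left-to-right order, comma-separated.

Occurrence 1 (position 1): no conditioning environment matches → elsewhere allophone [ɡ].
Occurrence 2 (position 3): immediately before a stressed vowel → [k].
Occurrence 3 (position 5): no conditioning environment matches → elsewhere allophone [ɡ].
Occurrence 4 (position 6): no conditioning environment matches → elsewhere allophone [ɡ].

[ɡ], [k], [ɡ], [ɡ]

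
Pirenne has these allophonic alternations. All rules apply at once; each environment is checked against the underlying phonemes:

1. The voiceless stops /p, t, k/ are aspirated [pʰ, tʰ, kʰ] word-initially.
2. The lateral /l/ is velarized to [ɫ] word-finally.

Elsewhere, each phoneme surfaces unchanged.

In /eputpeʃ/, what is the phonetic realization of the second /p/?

[p]

/p/ (between /t/ and /e/) fails the environment for rule 1, so it stays [p].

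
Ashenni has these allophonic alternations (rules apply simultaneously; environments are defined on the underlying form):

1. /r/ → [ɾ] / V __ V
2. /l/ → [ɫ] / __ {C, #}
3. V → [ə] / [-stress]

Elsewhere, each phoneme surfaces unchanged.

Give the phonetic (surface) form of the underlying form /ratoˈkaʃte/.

/r/ (word-initial) is in the target of rule 1 but the environment (between two vowels) is not met → [r].
/a/ (between /r/ and /t/): in an unstressed syllable, so rule 3 applies → [ə].
/o/ meets the environment for rule 3 (in an unstressed syllable) → [ə].
/a/ (between /k/ and /ʃ/) fails the environment for rule 3, so it stays [a].
/e/ — word-final, in an unstressed syllable — surfaces as [ə] (rule 3).

[rətəˈkaʃtə]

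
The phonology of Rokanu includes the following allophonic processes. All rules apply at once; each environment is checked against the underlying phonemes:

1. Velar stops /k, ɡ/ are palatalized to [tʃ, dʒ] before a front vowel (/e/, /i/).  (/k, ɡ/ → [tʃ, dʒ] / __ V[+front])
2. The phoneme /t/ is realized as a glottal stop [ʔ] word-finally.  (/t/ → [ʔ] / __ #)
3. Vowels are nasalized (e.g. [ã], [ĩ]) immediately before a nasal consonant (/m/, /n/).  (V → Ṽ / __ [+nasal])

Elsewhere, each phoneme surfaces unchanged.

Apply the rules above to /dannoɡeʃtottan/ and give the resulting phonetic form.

[dãnnodʒeʃtottãn]

/d/ — not in any rule's target class → [d].
/a/ meets the environment for rule 3 (before a nasal consonant) → [ã].
/n/ — not in any rule's target class → [n].
/n/ (between /n/ and /o/) is unaffected → [n].
/o/ (between /n/ and /ɡ/) is in the target of rule 3 but the environment (before a nasal consonant) is not met → [o].
/ɡ/ (between /o/ and /e/): before a front vowel, so rule 1 applies → [dʒ].
/e/ (between /ɡ/ and /ʃ/): rule 3 targets it, but not before a nasal consonant → unchanged [e].
/ʃ/ stays [ʃ].
/t/ (between /ʃ/ and /o/) fails the environment for rule 2, so it stays [t].
/o/ — between /t/ and /t/; rule 3 does not apply here → [o].
/t/ (between /o/ and /t/): rule 2 targets it, but not word-finally → unchanged [t].
/t/ (between /t/ and /a/): rule 2 targets it, but not word-finally → unchanged [t].
Rule 3 applies to /a/ (between /t/ and /n/: before a nasal consonant) → [ã].
/n/ (word-final): no rule targets it → [n].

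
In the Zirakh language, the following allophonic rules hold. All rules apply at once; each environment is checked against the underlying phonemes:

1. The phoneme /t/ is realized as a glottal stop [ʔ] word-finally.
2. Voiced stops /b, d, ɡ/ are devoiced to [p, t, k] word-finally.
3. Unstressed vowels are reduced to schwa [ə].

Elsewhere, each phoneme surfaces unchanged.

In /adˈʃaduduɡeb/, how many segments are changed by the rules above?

5

Segments that undergo a rule: /a/ → [ə] (rule 3); /u/ → [ə] (rule 3); /u/ → [ə] (rule 3); /e/ → [ə] (rule 3); /b/ → [p] (rule 2).
All other segments surface unchanged.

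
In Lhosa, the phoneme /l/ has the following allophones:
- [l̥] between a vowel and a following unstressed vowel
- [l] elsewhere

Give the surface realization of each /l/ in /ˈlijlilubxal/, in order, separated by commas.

Occurrence 1 (position 1): no conditioning environment matches → elsewhere allophone [l].
Occurrence 2 (position 4): no conditioning environment matches → elsewhere allophone [l].
Occurrence 3 (position 6): between a vowel and a following unstressed vowel → [l̥].
Occurrence 4 (position 11): no conditioning environment matches → elsewhere allophone [l].

[l], [l], [l̥], [l]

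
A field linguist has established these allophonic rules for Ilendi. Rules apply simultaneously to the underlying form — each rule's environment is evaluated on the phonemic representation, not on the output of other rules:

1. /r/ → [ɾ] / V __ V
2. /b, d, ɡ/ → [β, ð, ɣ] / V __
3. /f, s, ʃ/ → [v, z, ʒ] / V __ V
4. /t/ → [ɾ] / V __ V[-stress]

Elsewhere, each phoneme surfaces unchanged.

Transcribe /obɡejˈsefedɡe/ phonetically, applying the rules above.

[oβɡejˈseveðɡe]

/o/ stays [o].
/b/ — between /o/ and /ɡ/, immediately after a vowel — surfaces as [β] (rule 2).
/ɡ/ (between /b/ and /e/): rule 2 targets it, but not immediately after a vowel → unchanged [ɡ].
/e/ — not in any rule's target class → [e].
/j/ (between /e/ and /s/) is unaffected → [j].
/s/ — between /j/ and /e/; rule 3 does not apply here → [s].
/e/ stays [e].
Rule 3 applies to /f/ (between /e/ and /e/: between two vowels) → [v].
/e/ (between /f/ and /d/): no rule targets it → [e].
/d/ meets the environment for rule 2 (immediately after a vowel) → [ð].
/ɡ/ — between /d/ and /e/; rule 2 does not apply here → [ɡ].
/e/ stays [e].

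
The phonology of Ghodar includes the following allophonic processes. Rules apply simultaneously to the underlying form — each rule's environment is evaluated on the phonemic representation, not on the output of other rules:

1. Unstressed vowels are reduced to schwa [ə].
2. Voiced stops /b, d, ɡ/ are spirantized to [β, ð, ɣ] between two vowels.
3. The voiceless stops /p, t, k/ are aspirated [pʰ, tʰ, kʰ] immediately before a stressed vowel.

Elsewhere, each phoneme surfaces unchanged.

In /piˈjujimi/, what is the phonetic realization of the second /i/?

/i/ — between /j/ and /m/, in an unstressed syllable — surfaces as [ə] (rule 1).

[ə]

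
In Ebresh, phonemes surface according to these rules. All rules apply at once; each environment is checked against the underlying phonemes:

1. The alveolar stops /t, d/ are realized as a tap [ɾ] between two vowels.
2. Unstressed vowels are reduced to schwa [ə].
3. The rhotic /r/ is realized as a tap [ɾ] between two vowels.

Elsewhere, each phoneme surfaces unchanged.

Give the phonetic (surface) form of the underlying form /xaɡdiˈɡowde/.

/x/ (word-initial): no rule targets it → [x].
/a/ (between /x/ and /ɡ/): in an unstressed syllable, so rule 2 applies → [ə].
/ɡ/ (between /a/ and /d/) is unaffected → [ɡ].
/d/ — between /ɡ/ and /i/; rule 1 does not apply here → [d].
/i/ meets the environment for rule 2 (in an unstressed syllable) → [ə].
/ɡ/ (between /i/ and /o/): no rule targets it → [ɡ].
/o/ (between /ɡ/ and /w/): rule 2 targets it, but not in an unstressed syllable → unchanged [o].
/w/ (between /o/ and /d/) is unaffected → [w].
/d/ (between /w/ and /e/) fails the environment for rule 1, so it stays [d].
/e/ (word-final): in an unstressed syllable, so rule 2 applies → [ə].

[xəɡdəˈɡowdə]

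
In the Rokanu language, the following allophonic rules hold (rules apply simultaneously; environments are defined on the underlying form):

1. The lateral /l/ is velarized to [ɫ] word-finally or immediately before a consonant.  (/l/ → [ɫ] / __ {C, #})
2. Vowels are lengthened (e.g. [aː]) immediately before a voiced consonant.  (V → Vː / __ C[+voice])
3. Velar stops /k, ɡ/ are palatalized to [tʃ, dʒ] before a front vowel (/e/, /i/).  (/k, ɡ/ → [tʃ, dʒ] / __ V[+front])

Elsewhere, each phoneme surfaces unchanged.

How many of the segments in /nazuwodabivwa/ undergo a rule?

5

Segments that undergo a rule: /a/ → [aː] (rule 2); /u/ → [uː] (rule 2); /o/ → [oː] (rule 2); /a/ → [aː] (rule 2); /i/ → [iː] (rule 2).
All other segments surface unchanged.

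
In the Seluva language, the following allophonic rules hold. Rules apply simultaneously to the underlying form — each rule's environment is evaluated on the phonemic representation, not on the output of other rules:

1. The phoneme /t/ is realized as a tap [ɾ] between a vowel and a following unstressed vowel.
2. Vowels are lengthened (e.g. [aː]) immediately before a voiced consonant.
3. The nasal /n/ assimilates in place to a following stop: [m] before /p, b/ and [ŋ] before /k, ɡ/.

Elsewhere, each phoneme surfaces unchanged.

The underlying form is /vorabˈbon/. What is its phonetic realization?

[voːraːbˈboːn]

/v/ stays [v].
/o/ (between /v/ and /r/): before a voiced consonant, so rule 2 applies → [oː].
/r/ (between /o/ and /a/) is unaffected → [r].
/a/ (between /r/ and /b/) occurs before a voiced consonant → [aː] by rule 2.
/b/ (between /a/ and /b/) is unaffected → [b].
/b/ (between /b/ and /o/): no rule targets it → [b].
/o/ — between /b/ and /n/, before a voiced consonant — surfaces as [oː] (rule 2).
/n/ — word-final; rule 3 does not apply here → [n].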